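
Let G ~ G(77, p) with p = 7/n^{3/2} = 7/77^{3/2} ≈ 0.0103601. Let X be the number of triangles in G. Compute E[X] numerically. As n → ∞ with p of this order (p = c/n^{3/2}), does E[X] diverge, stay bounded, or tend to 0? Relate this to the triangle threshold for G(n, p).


Number of potential triangles: C(77, 3) = 73150.
Each occurs with probability p³ ≈ (0.0103601)³ ≈ 1.11195153e-06.
By linearity: E[X] = C(77, 3)·p³ ≈ 73150 · 1.11195153e-06 ≈ 0.081339.
Since α = 3/2 > 1, p = c/n^{3/2} = o(1/n) is below the triangle threshold p ~ 1/n. Asymptotically E[X] ~ (c³/6)·n^{3(1−α)} = (7³/6)·n^{-1.5} → 0, so by Markov's inequality G has no triangles w.h.p.

E[X] ≈ 0.081339; in regime p = Θ(1/n^{3/2}) E[X] tends to 0 (below the triangle threshold p ~ 1/n).


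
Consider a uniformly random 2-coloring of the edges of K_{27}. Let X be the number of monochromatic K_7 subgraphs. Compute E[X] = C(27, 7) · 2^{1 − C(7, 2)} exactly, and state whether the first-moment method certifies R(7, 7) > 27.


E[X] = C(27, 7) · 2^{1 − 21} = 888030 · 2^{−20} = 888030/1048576.
As a reduced fraction: E[X] = 444015/524288 ≈ 0.84689.
Is E[X] < 1? YES.
Since E[X] < 1, there exists a 2-coloring of K_{27} with no monochromatic K_7; hence R(7, 7) > 27.

E[X] = 444015/524288 ≈ 0.84689; E[X] < 1, so R(7, 7) > 27.


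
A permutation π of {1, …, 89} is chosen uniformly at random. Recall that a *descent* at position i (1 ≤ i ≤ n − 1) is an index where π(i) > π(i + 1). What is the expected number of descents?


Write X = Σ X_I over i = 1, …, 88, with X_I the indicator of one descent.
There are 88 indicators.
For each fixed i, the pair (π(i), π(i+1)) is a uniformly random ordered pair of distinct values from {1, …, 89}; by symmetry P[π(i) > π(i+1)] = 1/2.
By linearity: E[X] = 88 · (1/2) = (89 − 1) · (1/2) = 44 ≈ 44.000000.

E[X] = 44 = 44.000000.


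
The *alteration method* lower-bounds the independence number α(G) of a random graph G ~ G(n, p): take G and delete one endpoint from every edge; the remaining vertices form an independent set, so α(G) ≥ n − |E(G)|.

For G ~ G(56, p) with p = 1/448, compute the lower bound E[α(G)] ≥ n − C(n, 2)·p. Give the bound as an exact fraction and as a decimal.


E[|E(G)|] = C(56, 2)·p = 1540 · (1/448) = 55/16.
E[α(G)] ≥ n − E[|E(G)|] = 56 − 55/16 = 841/16.
Numerically: ≈ 52.562500.
(This is only a lower bound; the true E[α(G)] may be larger.)

E[α(G)] ≥ 841/16 ≈ 52.562500.


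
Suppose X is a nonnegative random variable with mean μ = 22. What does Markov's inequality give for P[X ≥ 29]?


μ = E[X] = 22, a = 29.
Markov: P[X ≥ 29] ≤ μ/a = (22)/29 = 22/29.
Numerically: ≈ 0.759.
(Since a = 29 > μ = 22.000, the bound 22/29 is < 1 and informative.)

P[X ≥ 29] ≤ 22/29 ≈ 0.759.


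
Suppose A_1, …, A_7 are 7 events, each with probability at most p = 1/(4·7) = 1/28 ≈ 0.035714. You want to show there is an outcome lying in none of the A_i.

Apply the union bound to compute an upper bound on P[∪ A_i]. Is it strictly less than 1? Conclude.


Union bound: P[∪_{i=1}^{7} A_i] ≤ Σ_i P[A_i] ≤ 7·p = 7·(1/28) = 1/4.
Numerically: 1/4 ≈ 0.250000.
Is 1/4 < 1? YES.
Since P[∪ A_i] ≤ 1/4 < 1, the complement has P[∩ A_i^c] ≥ 1 − 1/4 = 3/4 > 0, so some outcome avoids every A_i.

7·p = 1/4 ≈ 0.250000; existence CERTIFIED by the union bound.


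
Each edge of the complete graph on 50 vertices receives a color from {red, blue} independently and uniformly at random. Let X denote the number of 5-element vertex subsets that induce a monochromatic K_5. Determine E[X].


Let X = Σ_S X_S over the C(50, 5) = 2118760 subsets S of size 5, where X_S = 1 if the K_5 on S is monochromatic.
For a fixed S, the K_5 on S has C(5, 2) = 10 edges. P[all 10 edges red] = (1/2)^10, and likewise for blue, so P[monochromatic] = 2·(1/2)^10 = 2^{1 − 10} = 1/512.
By linearity of expectation: E[X] = C(50, 5) · 2^{1 − 10} = 2118760 · 1/512 = 264845/64.
Numerically: E[X] ≈ 4138.203125.

E[X] = C(50,5)·2^(1−C(5,2)) = 264845/64 ≈ 4138.203125.


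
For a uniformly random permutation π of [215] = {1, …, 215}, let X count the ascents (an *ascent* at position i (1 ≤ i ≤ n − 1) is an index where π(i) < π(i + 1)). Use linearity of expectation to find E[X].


Write X = Σ X_I over i = 1, …, 214, with X_I the indicator of one ascent.
There are 214 indicators.
For each fixed i, the pair (π(i), π(i+1)) is a uniformly random ordered pair of distinct values from {1, …, 215}; by symmetry P[π(i) < π(i+1)] = 1/2.
By linearity: E[X] = 214 · (1/2) = (215 − 1) · (1/2) = 107 ≈ 107.000.

E[X] = 107 = 107.000.


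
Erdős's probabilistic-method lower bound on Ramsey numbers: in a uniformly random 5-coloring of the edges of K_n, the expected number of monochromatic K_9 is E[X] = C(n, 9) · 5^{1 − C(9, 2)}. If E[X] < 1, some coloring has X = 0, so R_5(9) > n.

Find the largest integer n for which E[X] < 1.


We need C(n, 9) · 5^{1 − 36} < 1, i.e. C(n, 9) < 5^{36 − 1} = 2910383045673370361328125.
Check values of n near the boundary:
  n = 2165: C(2165, 9) = 2832220612024886803272630; 2832220612024886803272630 < 2910383045673370361328125? YES
  n = 2166: C(2166, 9) = 2844037944203015677277940; 2844037944203015677277940 < 2910383045673370361328125? YES
  n = 2167: C(2167, 9) = 2855899084841489792706810; 2855899084841489792706810 < 2910383045673370361328125? YES
  n = 2168: C(2168, 9) = 2867804175977929537095120; 2867804175977929537095120 < 2910383045673370361328125? YES
  n = 2169: C(2169, 9) = 2879753360044504243499683; 2879753360044504243499683 < 2910383045673370361328125? YES
  n = 2170: C(2170, 9) = 2891746779868845075610510; 2891746779868845075610510 < 2910383045673370361328125? YES
  n = 2171: C(2171, 9) = 2903784578674959601827205; 2903784578674959601827205 < 2910383045673370361328125? YES
  n = 2172: C(2172, 9) = 2915866900084148060642020; 2915866900084148060642020 < 2910383045673370361328125? NO
The largest n with C(n, 9) < 2910383045673370361328125 is n = 2171 (where E[X] = 580756915734991920365441/582076609134674072265625 ≈ 0.99773). Hence R_5(9) > 2171, i.e. R_5(9) ≥ 2172.

Largest n = 2171; hence R_5(9) > 2171.


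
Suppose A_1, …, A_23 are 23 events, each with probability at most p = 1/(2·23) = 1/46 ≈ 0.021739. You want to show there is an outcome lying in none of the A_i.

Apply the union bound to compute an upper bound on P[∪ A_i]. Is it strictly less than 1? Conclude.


Union bound: P[∪_{i=1}^{23} A_i] ≤ Σ_i P[A_i] ≤ 23·p = 23·(1/46) = 1/2.
Numerically: 1/2 ≈ 0.500000.
Is 1/2 < 1? YES.
Since P[∪ A_i] ≤ 1/2 < 1, the complement has P[∩ A_i^c] ≥ 1 − 1/2 = 1/2 > 0, so some outcome avoids every A_i.

23·p = 1/2 ≈ 0.500000; existence CERTIFIED by the union bound.


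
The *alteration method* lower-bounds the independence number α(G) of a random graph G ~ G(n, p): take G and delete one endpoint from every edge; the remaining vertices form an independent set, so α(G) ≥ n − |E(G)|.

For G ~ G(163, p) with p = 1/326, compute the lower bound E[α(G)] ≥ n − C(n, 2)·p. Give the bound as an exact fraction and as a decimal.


E[|E(G)|] = C(163, 2)·p = 13203 · (1/326) = 81/2.
E[α(G)] ≥ n − E[|E(G)|] = 163 − 81/2 = 245/2.
Numerically: ≈ 122.500000.
(This is only a lower bound; the true E[α(G)] may be larger.)

E[α(G)] ≥ 245/2 ≈ 122.500000.


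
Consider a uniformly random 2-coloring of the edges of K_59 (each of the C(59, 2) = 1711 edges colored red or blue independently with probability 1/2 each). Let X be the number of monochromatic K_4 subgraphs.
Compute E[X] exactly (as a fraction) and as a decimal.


Let X = Σ_S X_S over the C(59, 4) = 455126 subsets S of size 4, where X_S = 1 if the K_4 on S is monochromatic.
For a fixed S, the K_4 on S has C(4, 2) = 6 edges. P[all 6 edges red] = (1/2)^6, and likewise for blue, so P[monochromatic] = 2·(1/2)^6 = 2^{1 − 6} = 1/32.
Summing: E[X] = C(59, 4) · 2^{1 − 6} = 455126 · 1/32 = 227563/16.
Numerically: E[X] ≈ 14222.687500.

E[X] = C(59,4)·2^(1−C(4,2)) = 227563/16 ≈ 14222.687500.


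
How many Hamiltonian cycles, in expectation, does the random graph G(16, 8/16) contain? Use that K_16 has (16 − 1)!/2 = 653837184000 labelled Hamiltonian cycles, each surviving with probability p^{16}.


K_16 has (16 − 1)!/2 = 653837184000 labelled Hamiltonian cycles.
For each such Hamiltonian cycle H, let X_H = 1 if all 16 edges of H are present in G. Then P[X_H = 1] = p^{16} = (1/2)^{16} = 1/65536.
By linearity of expectation: E[X] = Σ_H E[X_H] = 653837184000 · p^{16} = 653837184000 · 1/65536 = 638512875/64.
Numerically: E[X] ≈ 9.98e+06.

E[X] = 653837184000 · (1/2)^{16} = 638512875/64 ≈ 9.98e+06.


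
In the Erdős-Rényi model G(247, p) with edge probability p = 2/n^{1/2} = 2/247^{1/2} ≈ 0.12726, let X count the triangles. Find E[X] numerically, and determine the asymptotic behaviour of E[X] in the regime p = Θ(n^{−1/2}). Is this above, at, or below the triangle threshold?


Number of potential triangles: C(247, 3) = 2481115.
Each occurs with probability p³ ≈ (0.12726)³ ≈ 2.0608413e-03.
By linearity: E[X] = C(247, 3)·p³ ≈ 2481115 · 2.0608413e-03 ≈ 5113.18436.
Since α = 1/2 < 1, p = c/n^{1/2} ≫ 1/n is above the triangle threshold p ~ 1/n. Asymptotically E[X] ~ (c³/6)·n^{3(1−α)} = (2³/6)·n^{1.5} → ∞; triangles are abundant w.h.p.

E[X] ≈ 5113.18436; in regime p = Θ(1/n^{1/2}) E[X] diverges (above the triangle threshold p ~ 1/n).


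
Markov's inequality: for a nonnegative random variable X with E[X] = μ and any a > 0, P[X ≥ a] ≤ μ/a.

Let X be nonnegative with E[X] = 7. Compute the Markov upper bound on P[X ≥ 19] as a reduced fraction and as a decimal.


μ = E[X] = 7, a = 19.
Markov: P[X ≥ 19] ≤ μ/a = (7)/19 = 7/19.
Numerically: ≈ 0.36842.
(Since a = 19 > μ = 7.00000, the bound 7/19 is < 1 and informative.)

P[X ≥ 19] ≤ 7/19 ≈ 0.36842.


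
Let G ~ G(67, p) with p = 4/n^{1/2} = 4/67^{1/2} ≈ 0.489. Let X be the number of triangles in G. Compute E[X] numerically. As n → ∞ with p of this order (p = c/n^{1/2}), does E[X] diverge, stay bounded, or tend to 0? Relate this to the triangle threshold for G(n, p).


Number of potential triangles: C(67, 3) = 47905.
Each occurs with probability p³ ≈ (0.489)³ ≈ 1.16699e-01.
By linearity: E[X] = C(67, 3)·p³ ≈ 47905 · 1.16699e-01 ≈ 5590.474.
Since α = 1/2 < 1, p = c/n^{1/2} ≫ 1/n is above the triangle threshold p ~ 1/n. Asymptotically E[X] ~ (c³/6)·n^{3(1−α)} = (4³/6)·n^{1.5} → ∞; triangles are abundant w.h.p.

E[X] ≈ 5590.474; in regime p = Θ(1/n^{1/2}) E[X] diverges (above the triangle threshold p ~ 1/n).


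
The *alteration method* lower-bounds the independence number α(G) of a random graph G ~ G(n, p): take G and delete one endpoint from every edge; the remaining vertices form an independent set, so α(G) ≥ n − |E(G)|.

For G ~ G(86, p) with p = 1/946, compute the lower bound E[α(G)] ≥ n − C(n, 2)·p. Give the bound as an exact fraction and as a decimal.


E[|E(G)|] = C(86, 2)·p = 3655 · (1/946) = 85/22.
E[α(G)] ≥ n − E[|E(G)|] = 86 − 85/22 = 1807/22.
Numerically: ≈ 82.13636.
(This is only a lower bound; the true E[α(G)] may be larger.)

E[α(G)] ≥ 1807/22 ≈ 82.13636.


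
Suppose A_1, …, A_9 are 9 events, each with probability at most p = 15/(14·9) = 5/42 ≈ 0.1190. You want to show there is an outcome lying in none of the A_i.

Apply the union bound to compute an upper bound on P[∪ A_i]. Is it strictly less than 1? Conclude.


Union bound: P[∪_{i=1}^{9} A_i] ≤ Σ_i P[A_i] ≤ 9·p = 9·(5/42) = 15/14.
Numerically: 15/14 ≈ 1.0714.
Is 15/14 < 1? NO.
Since the bound 15/14 is ≥ 1, the union bound is uninformative here; it does NOT by itself certify existence.

9·p = 15/14 ≈ 1.0714; existence NOT certified by the union bound.


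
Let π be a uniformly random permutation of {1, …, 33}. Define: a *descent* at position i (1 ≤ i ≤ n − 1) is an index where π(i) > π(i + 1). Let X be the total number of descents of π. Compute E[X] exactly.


Write X = Σ X_I over i = 1, …, 32, with X_I the indicator of one descent.
There are 32 indicators.
For each fixed i, the pair (π(i), π(i+1)) is a uniformly random ordered pair of distinct values from {1, …, 33}; by symmetry P[π(i) > π(i+1)] = 1/2.
By linearity: E[X] = 32 · (1/2) = (33 − 1) · (1/2) = 16 ≈ 16.000000.

E[X] = 16 = 16.000000.


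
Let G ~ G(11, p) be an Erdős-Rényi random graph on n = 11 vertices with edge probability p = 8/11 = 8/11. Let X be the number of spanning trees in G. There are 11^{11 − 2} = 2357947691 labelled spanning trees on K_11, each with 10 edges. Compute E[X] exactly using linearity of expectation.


K_11 has 11^{11 − 2} = 2357947691 labelled spanning trees.
For each such spanning tree H, let X_H = 1 if all 10 edges of H are present in G. Then P[X_H = 1] = p^{10} = (8/11)^{10} = 1073741824/25937424601.
By linearity: E[X] = Σ_H E[X_H] = 2357947691 · p^{10} = 2357947691 · 1073741824/25937424601 = 1073741824/11.
Numerically: E[X] ≈ 9.7613e+07.

E[X] = 2357947691 · (8/11)^{10} = 1073741824/11 ≈ 9.7613e+07.


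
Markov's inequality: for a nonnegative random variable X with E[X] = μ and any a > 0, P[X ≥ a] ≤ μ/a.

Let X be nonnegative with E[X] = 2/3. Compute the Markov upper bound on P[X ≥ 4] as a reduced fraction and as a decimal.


μ = E[X] = 2/3, a = 4.
Markov: P[X ≥ 4] ≤ μ/a = (2/3)/4 = 1/6.
Numerically: ≈ 0.167.
(Since a = 4 > μ = 0.667, the bound 1/6 is < 1 and informative.)

P[X ≥ 4] ≤ 1/6 ≈ 0.167.


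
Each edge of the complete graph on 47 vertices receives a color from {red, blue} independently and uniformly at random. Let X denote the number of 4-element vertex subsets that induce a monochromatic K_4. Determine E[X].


Let X = Σ_S X_S over the C(47, 4) = 178365 subsets S of size 4, where X_S = 1 if the K_4 on S is monochromatic.
For a fixed S, the K_4 on S has C(4, 2) = 6 edges. P[all 6 edges red] = (1/2)^6, and likewise for blue, so P[monochromatic] = 2·(1/2)^6 = 2^{1 − 6} = 1/32.
Summing: E[X] = C(47, 4) · 2^{1 − 6} = 178365 · 1/32 = 178365/32.
Numerically: E[X] ≈ 5573.9062.

E[X] = C(47,4)·2^(1−C(4,2)) = 178365/32 ≈ 5573.9062.


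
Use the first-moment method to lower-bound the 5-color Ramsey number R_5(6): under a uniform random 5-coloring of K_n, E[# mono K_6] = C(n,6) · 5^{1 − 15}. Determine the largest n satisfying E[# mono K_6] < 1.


We need C(n, 6) · 5^{1 − 15} < 1, i.e. C(n, 6) < 5^{15 − 1} = 6103515625.
Check values of n near the boundary:
  n = 124: C(124, 6) = 4465475476; 4465475476 < 6103515625? YES
  n = 125: C(125, 6) = 4690625500; 4690625500 < 6103515625? YES
  n = 126: C(126, 6) = 4925156775; 4925156775 < 6103515625? YES
  n = 127: C(127, 6) = 5169379425; 5169379425 < 6103515625? YES
  n = 128: C(128, 6) = 5423611200; 5423611200 < 6103515625? YES
  n = 129: C(129, 6) = 5688177600; 5688177600 < 6103515625? YES
  n = 130: C(130, 6) = 5963412000; 5963412000 < 6103515625? YES
  n = 131: C(131, 6) = 6249655776; 6249655776 < 6103515625? NO
  n = 132: C(132, 6) = 6547258432; 6547258432 < 6103515625? NO
  n = 133: C(133, 6) = 6856577728; 6856577728 < 6103515625? NO
The largest n with C(n, 6) < 6103515625 is n = 130 (where E[X] = 47707296/48828125 ≈ 0.97705). Hence R_5(6) > 130, i.e. R_5(6) ≥ 131.

Largest n = 130; hence R_5(6) > 130.


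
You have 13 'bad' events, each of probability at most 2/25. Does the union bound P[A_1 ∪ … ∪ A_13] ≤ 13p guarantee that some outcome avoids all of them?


Union bound: P[∪_{i=1}^{13} A_i] ≤ Σ_i P[A_i] ≤ 13·p = 13·(2/25) = 26/25.
Numerically: 26/25 ≈ 1.0400.
Is 26/25 < 1? NO.
Since the bound 26/25 is ≥ 1, the union bound is uninformative here; it does NOT by itself certify existence.

13·p = 26/25 ≈ 1.0400; existence NOT certified by the union bound.


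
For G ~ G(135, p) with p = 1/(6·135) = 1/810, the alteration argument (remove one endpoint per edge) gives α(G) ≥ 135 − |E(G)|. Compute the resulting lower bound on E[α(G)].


E[|E(G)|] = C(135, 2)·p = 9045 · (1/810) = 67/6.
E[α(G)] ≥ n − E[|E(G)|] = 135 − 67/6 = 743/6.
Numerically: ≈ 123.8333.
(This is only a lower bound; the true E[α(G)] may be larger.)

E[α(G)] ≥ 743/6 ≈ 123.8333.


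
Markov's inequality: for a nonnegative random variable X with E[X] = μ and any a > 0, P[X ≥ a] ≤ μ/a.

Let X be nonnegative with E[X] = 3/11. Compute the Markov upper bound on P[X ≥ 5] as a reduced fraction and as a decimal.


μ = E[X] = 3/11, a = 5.
Markov: P[X ≥ 5] ≤ μ/a = (3/11)/5 = 3/55.
Numerically: ≈ 0.05455.
(Since a = 5 > μ = 0.27273, the bound 3/55 is < 1 and informative.)

P[X ≥ 5] ≤ 3/55 ≈ 0.05455.


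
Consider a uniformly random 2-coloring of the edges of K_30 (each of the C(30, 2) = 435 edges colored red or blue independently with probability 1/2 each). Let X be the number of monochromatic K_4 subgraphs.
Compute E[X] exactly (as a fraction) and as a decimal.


Let X = Σ_S X_S over the C(30, 4) = 27405 subsets S of size 4, where X_S = 1 if the K_4 on S is monochromatic.
For a fixed S, the K_4 on S has C(4, 2) = 6 edges. P[all 6 edges red] = (1/2)^6, and likewise for blue, so P[monochromatic] = 2·(1/2)^6 = 2^{1 − 6} = 1/32.
Summing: E[X] = C(30, 4) · 2^{1 − 6} = 27405 · 1/32 = 27405/32.
Numerically: E[X] ≈ 856.406.

E[X] = C(30,4)·2^(1−C(4,2)) = 27405/32 ≈ 856.406.


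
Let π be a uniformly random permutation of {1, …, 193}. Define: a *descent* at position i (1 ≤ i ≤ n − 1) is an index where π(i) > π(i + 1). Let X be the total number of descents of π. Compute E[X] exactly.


Write X = Σ X_I over i = 1, …, 192, with X_I the indicator of one descent.
There are 192 indicators.
For each fixed i, the pair (π(i), π(i+1)) is a uniformly random ordered pair of distinct values from {1, …, 193}; by symmetry P[π(i) > π(i+1)] = 1/2.
By linearity: E[X] = 192 · (1/2) = (193 − 1) · (1/2) = 96 ≈ 96.00000.

E[X] = 96 = 96.00000.


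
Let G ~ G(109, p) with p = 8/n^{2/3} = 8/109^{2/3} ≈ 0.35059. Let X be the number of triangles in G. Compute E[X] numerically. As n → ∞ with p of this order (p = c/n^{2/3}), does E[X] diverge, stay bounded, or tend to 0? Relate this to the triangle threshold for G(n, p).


Number of potential triangles: C(109, 3) = 209934.
Each occurs with probability p³ ≈ (0.35059)³ ≈ 4.3094016e-02.
By linearity: E[X] = C(109, 3)·p³ ≈ 209934 · 4.3094016e-02 ≈ 9046.89908.
Since α = 2/3 < 1, p = c/n^{2/3} ≫ 1/n is above the triangle threshold p ~ 1/n. Asymptotically E[X] ~ (c³/6)·n^{3(1−α)} = (8³/6)·n^{1} → ∞; triangles are abundant w.h.p.

E[X] ≈ 9046.89908; in regime p = Θ(1/n^{2/3}) E[X] diverges (above the triangle threshold p ~ 1/n).


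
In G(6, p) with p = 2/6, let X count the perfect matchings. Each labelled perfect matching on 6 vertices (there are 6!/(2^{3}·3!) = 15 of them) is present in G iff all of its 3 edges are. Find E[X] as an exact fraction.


K_6 has 6!/(2^{3}·3!) = 15 labelled perfect matchings.
For each such perfect matching H, let X_H = 1 if all 3 edges of H are present in G. Then P[X_H = 1] = p^{3} = (1/3)^{3} = 1/27.
Summing the indicators: E[X] = Σ_H E[X_H] = 15 · p^{3} = 15 · 1/27 = 5/9.
Numerically: E[X] ≈ 0.555556.

E[X] = 15 · (1/3)^{3} = 5/9 ≈ 0.555556.


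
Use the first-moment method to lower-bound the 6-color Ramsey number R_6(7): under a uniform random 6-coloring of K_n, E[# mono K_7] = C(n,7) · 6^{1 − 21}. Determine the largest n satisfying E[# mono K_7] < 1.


We need C(n, 7) · 6^{1 − 21} < 1, i.e. C(n, 7) < 6^{21 − 1} = 3656158440062976.
Check values of n near the boundary:
  n = 567: C(567, 7) = 3601671315933933; 3601671315933933 < 3656158440062976? YES
  n = 568: C(568, 7) = 3646611956239704; 3646611956239704 < 3656158440062976? YES
  n = 569: C(569, 7) = 3692032389858348; 3692032389858348 < 3656158440062976? NO
  n = 570: C(570, 7) = 3737936877831720; 3737936877831720 < 3656158440062976? NO
The largest n with C(n, 7) < 3656158440062976 is n = 568 (where E[X] = 16882462760369/16926659444736 ≈ 0.9973889). Hence R_6(7) > 568, i.e. R_6(7) ≥ 569.

Largest n = 568; hence R_6(7) > 568.


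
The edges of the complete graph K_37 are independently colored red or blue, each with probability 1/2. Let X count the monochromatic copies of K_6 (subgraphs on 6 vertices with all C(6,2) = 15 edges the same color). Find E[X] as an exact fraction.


Let X = Σ_S X_S over the C(37, 6) = 2324784 subsets S of size 6, where X_S = 1 if the K_6 on S is monochromatic.
For a fixed S, the K_6 on S has C(6, 2) = 15 edges. P[all 15 edges red] = (1/2)^15, and likewise for blue, so P[monochromatic] = 2·(1/2)^15 = 2^{1 − 15} = 1/16384.
By linearity: E[X] = C(37, 6) · 2^{1 − 15} = 2324784 · 1/16384 = 145299/1024.
Numerically: E[X] ≈ 141.893555.

E[X] = C(37,6)·2^(1−C(6,2)) = 145299/1024 ≈ 141.893555.


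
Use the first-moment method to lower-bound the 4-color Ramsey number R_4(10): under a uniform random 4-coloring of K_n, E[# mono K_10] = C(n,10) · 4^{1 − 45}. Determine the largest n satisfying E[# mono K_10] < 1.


We need C(n, 10) · 4^{1 − 45} < 1, i.e. C(n, 10) < 4^{45 − 1} = 309485009821345068724781056.
Check values of n near the boundary:
  n = 2021: C(2021, 10) = 306347841644770462864800616; 306347841644770462864800616 < 309485009821345068724781056? YES
  n = 2022: C(2022, 10) = 307870445231474093395937796; 307870445231474093395937796 < 309485009821345068724781056? YES
  n = 2023: C(2023, 10) = 309399856285778485315440716; 309399856285778485315440716 < 309485009821345068724781056? YES
  n = 2024: C(2024, 10) = 310936101848269937576192656; 310936101848269937576192656 < 309485009821345068724781056? NO
  n = 2025: C(2025, 10) = 312479209053472269772600560; 312479209053472269772600560 < 309485009821345068724781056? NO
The largest n with C(n, 10) < 309485009821345068724781056 is n = 2023 (where E[X] = 77349964071444621328860179/77371252455336267181195264 ≈ 0.9997249). Hence R_4(10) > 2023, i.e. R_4(10) ≥ 2024.

Largest n = 2023; hence R_4(10) > 2023.


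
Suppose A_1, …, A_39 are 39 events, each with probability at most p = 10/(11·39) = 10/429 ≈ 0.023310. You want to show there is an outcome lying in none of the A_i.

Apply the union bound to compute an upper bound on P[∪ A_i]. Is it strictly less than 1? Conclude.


Union bound: P[∪_{i=1}^{39} A_i] ≤ Σ_i P[A_i] ≤ 39·p = 39·(10/429) = 10/11.
Numerically: 10/11 ≈ 0.909091.
Is 10/11 < 1? YES.
Since P[∪ A_i] ≤ 10/11 < 1, the complement has P[∩ A_i^c] ≥ 1 − 10/11 = 1/11 > 0, so some outcome avoids every A_i.

39·p = 10/11 ≈ 0.909091; existence CERTIFIED by the union bound.


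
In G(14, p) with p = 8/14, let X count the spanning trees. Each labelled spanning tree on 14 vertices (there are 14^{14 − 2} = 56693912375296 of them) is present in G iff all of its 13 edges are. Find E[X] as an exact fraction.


K_14 has 14^{14 − 2} = 56693912375296 labelled spanning trees.
For each such spanning tree H, let X_H = 1 if all 13 edges of H are present in G. Then P[X_H = 1] = p^{13} = (4/7)^{13} = 67108864/96889010407.
Summing the indicators: E[X] = Σ_H E[X_H] = 56693912375296 · p^{13} = 56693912375296 · 67108864/96889010407 = 274877906944/7.
Numerically: E[X] ≈ 3.9268e+10.

E[X] = 56693912375296 · (4/7)^{13} = 274877906944/7 ≈ 3.9268e+10.


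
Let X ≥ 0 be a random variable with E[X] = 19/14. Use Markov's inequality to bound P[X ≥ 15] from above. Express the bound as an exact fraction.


μ = E[X] = 19/14, a = 15.
Markov: P[X ≥ 15] ≤ μ/a = (19/14)/15 = 19/210.
Numerically: ≈ 0.09048.
(Since a = 15 > μ = 1.35714, the bound 19/210 is < 1 and informative.)

P[X ≥ 15] ≤ 19/210 ≈ 0.09048.


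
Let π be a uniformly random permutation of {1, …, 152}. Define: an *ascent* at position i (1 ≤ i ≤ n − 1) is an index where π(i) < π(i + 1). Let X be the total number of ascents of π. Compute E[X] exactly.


Write X = Σ X_I over i = 1, …, 151, with X_I the indicator of one ascent.
There are 151 indicators.
For each fixed i, the pair (π(i), π(i+1)) is a uniformly random ordered pair of distinct values from {1, …, 152}; by symmetry P[π(i) < π(i+1)] = 1/2.
By linearity: E[X] = 151 · (1/2) = (152 − 1) · (1/2) = 151/2 ≈ 75.5000.

E[X] = 151/2 = 75.5000.


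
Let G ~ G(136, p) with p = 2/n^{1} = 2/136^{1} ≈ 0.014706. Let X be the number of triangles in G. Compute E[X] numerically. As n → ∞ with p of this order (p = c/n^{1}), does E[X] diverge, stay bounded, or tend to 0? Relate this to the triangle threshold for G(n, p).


Number of potential triangles: C(136, 3) = 410040.
Each occurs with probability p³ ≈ (0.014706)³ ≈ 3.1803379e-06.
By linearity: E[X] = C(136, 3)·p³ ≈ 410040 · 3.1803379e-06 ≈ 1.30407.
Here α = 1, so p = 2/n is exactly at the triangle threshold p ~ 1/n. Asymptotically E[X] → c³/6 = 2³/6 = 4/3 ≈ 1.33333, a bounded constant. In this regime the triangle count is asymptotically Poisson(c³/6).

E[X] ≈ 1.30407; in regime p = Θ(1/n^{1}) E[X] stays bounded (at the triangle threshold p ~ 1/n).


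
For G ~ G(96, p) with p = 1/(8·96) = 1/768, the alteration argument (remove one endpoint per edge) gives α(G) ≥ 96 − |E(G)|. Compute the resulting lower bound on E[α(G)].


E[|E(G)|] = C(96, 2)·p = 4560 · (1/768) = 95/16.
E[α(G)] ≥ n − E[|E(G)|] = 96 − 95/16 = 1441/16.
Numerically: ≈ 90.06250.
(This is only a lower bound; the true E[α(G)] may be larger.)

E[α(G)] ≥ 1441/16 ≈ 90.06250.


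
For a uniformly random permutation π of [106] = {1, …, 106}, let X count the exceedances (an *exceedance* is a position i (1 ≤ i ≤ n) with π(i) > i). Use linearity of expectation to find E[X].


Write X = Σ_{i=1}^{106} X_i, where X_i = 1_{π(i) > i}.
For each fixed i, π(i) is uniform over {1, …, 106} (marginal of a uniform permutation), so P[π(i) > i] = (n − i)/n. Summing: Σ_{i=1}^{106} (n − i)/n = (0 + 1 + … + 105)/106 = 106(106 − 1)/(2·106) = (106 − 1)/2.
Hence E[X] = Σ_{i=1}^{106} (106 − i)/106 = 105/2 ≈ 52.500.

E[X] = 105/2 = 52.500.


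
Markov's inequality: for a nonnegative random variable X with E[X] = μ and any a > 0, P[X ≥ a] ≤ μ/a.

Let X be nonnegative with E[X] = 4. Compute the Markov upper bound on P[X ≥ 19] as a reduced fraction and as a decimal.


μ = E[X] = 4, a = 19.
Markov: P[X ≥ 19] ≤ μ/a = (4)/19 = 4/19.
Numerically: ≈ 0.211.
(Since a = 19 > μ = 4.000, the bound 4/19 is < 1 and informative.)

P[X ≥ 19] ≤ 4/19 ≈ 0.211.


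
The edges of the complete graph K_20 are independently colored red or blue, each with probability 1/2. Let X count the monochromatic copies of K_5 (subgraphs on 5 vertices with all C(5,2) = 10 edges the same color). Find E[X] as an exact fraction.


Let X = Σ_S X_S over the C(20, 5) = 15504 subsets S of size 5, where X_S = 1 if the K_5 on S is monochromatic.
For a fixed S, the K_5 on S has C(5, 2) = 10 edges. P[all 10 edges red] = (1/2)^10, and likewise for blue, so P[monochromatic] = 2·(1/2)^10 = 2^{1 − 10} = 1/512.
Summing: E[X] = C(20, 5) · 2^{1 − 10} = 15504 · 1/512 = 969/32.
Numerically: E[X] ≈ 30.2812.

E[X] = C(20,5)·2^(1−C(5,2)) = 969/32 ≈ 30.2812.


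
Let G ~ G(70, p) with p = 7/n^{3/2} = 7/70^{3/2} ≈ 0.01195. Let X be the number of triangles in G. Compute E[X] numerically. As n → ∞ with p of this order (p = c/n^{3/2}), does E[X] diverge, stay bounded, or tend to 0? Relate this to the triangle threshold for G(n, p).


Number of potential triangles: C(70, 3) = 54740.
Each occurs with probability p³ ≈ (0.01195)³ ≈ 1.707469e-06.
By linearity: E[X] = C(70, 3)·p³ ≈ 54740 · 1.707469e-06 ≈ 0.0935.
Since α = 3/2 > 1, p = c/n^{3/2} = o(1/n) is below the triangle threshold p ~ 1/n. Asymptotically E[X] ~ (c³/6)·n^{3(1−α)} = (7³/6)·n^{-1.5} → 0, so by Markov's inequality G has no triangles w.h.p.

E[X] ≈ 0.0935; in regime p = Θ(1/n^{3/2}) E[X] tends to 0 (below the triangle threshold p ~ 1/n).


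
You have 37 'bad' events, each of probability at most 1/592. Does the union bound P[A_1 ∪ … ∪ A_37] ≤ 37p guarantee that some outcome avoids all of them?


Union bound: P[∪_{i=1}^{37} A_i] ≤ Σ_i P[A_i] ≤ 37·p = 37·(1/592) = 1/16.
Numerically: 1/16 ≈ 0.06250.
Is 1/16 < 1? YES.
Since P[∪ A_i] ≤ 1/16 < 1, the complement has P[∩ A_i^c] ≥ 1 − 1/16 = 15/16 > 0, so some outcome avoids every A_i.

37·p = 1/16 ≈ 0.06250; existence CERTIFIED by the union bound.


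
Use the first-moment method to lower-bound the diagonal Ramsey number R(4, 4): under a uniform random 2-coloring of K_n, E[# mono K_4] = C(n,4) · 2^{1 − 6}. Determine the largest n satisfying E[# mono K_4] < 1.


We need C(n, 4) · 2^{1 − 6} < 1, i.e. C(n, 4) < 2^{6 − 1} = 32.
Check values of n near the boundary:
  n = 4: C(4, 4) = 1; 1 < 32? YES
  n = 5: C(5, 4) = 5; 5 < 32? YES
  n = 6: C(6, 4) = 15; 15 < 32? YES
  n = 7: C(7, 4) = 35; 35 < 32? NO
  n = 8: C(8, 4) = 70; 70 < 32? NO
  n = 9: C(9, 4) = 126; 126 < 32? NO
The largest n with C(n, 4) < 32 is n = 6 (where E[X] = 15/32 ≈ 0.469). Hence R(4, 4) > 6, i.e. R(4, 4) ≥ 7.

Largest n = 6; hence R(4, 4) > 6.


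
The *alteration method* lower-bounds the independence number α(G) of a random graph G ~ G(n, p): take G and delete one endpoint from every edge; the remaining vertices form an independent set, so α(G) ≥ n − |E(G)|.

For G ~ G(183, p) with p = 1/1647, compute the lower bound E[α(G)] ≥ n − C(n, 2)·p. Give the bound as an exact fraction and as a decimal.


E[|E(G)|] = C(183, 2)·p = 16653 · (1/1647) = 91/9.
E[α(G)] ≥ n − E[|E(G)|] = 183 − 91/9 = 1556/9.
Numerically: ≈ 172.888889.
(This is only a lower bound; the true E[α(G)] may be larger.)

E[α(G)] ≥ 1556/9 ≈ 172.888889.


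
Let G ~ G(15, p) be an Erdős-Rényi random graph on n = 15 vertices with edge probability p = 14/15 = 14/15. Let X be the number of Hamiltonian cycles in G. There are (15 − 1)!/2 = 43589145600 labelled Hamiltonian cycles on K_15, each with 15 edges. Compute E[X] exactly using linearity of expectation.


K_15 has (15 − 1)!/2 = 43589145600 labelled Hamiltonian cycles.
For each such Hamiltonian cycle H, let X_H = 1 if all 15 edges of H are present in G. Then P[X_H = 1] = p^{15} = (14/15)^{15} = 155568095557812224/437893890380859375.
Summing the indicators: E[X] = Σ_H E[X_H] = 43589145600 · p^{15} = 43589145600 · 155568095557812224/437893890380859375 = 1116227221067356419653632/72081298828125.
Numerically: E[X] ≈ 1.5486e+10.

E[X] = 43589145600 · (14/15)^{15} = 1116227221067356419653632/72081298828125 ≈ 1.5486e+10.


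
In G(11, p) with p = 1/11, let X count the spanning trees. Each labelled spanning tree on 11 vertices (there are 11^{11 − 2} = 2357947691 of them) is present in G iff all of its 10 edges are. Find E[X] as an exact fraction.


K_11 has 11^{11 − 2} = 2357947691 labelled spanning trees.
For each such spanning tree H, let X_H = 1 if all 10 edges of H are present in G. Then P[X_H = 1] = p^{10} = (1/11)^{10} = 1/25937424601.
By linearity of expectation: E[X] = Σ_H E[X_H] = 2357947691 · p^{10} = 2357947691 · 1/25937424601 = 1/11.
Numerically: E[X] ≈ 0.09091.

E[X] = 2357947691 · (1/11)^{10} = 1/11 ≈ 0.09091.


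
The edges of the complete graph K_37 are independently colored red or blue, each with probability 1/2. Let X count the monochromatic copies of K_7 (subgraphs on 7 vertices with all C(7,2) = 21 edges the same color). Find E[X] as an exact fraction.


Let X = Σ_S X_S over the C(37, 7) = 10295472 subsets S of size 7, where X_S = 1 if the K_7 on S is monochromatic.
For a fixed S, the K_7 on S has C(7, 2) = 21 edges. P[all 21 edges red] = (1/2)^21, and likewise for blue, so P[monochromatic] = 2·(1/2)^21 = 2^{1 − 21} = 1/1048576.
By linearity: E[X] = C(37, 7) · 2^{1 − 21} = 10295472 · 1/1048576 = 643467/65536.
Numerically: E[X] ≈ 9.819.

E[X] = C(37,7)·2^(1−C(7,2)) = 643467/65536 ≈ 9.819.


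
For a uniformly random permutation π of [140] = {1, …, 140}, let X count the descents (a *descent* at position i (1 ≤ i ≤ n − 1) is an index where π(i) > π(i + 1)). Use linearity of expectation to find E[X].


Write X = Σ X_I over i = 1, …, 139, with X_I the indicator of one descent.
There are 139 indicators.
For each fixed i, the pair (π(i), π(i+1)) is a uniformly random ordered pair of distinct values from {1, …, 140}; by symmetry P[π(i) > π(i+1)] = 1/2.
By linearity: E[X] = 139 · (1/2) = (140 − 1) · (1/2) = 139/2 ≈ 69.50000.

E[X] = 139/2 = 69.50000.


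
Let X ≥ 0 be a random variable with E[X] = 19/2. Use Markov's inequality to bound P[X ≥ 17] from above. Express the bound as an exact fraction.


μ = E[X] = 19/2, a = 17.
Markov: P[X ≥ 17] ≤ μ/a = (19/2)/17 = 19/34.
Numerically: ≈ 0.559.
(Since a = 17 > μ = 9.500, the bound 19/34 is < 1 and informative.)

P[X ≥ 17] ≤ 19/34 ≈ 0.559.


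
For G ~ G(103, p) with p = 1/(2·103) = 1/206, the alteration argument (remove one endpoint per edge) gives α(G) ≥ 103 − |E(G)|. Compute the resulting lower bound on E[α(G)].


E[|E(G)|] = C(103, 2)·p = 5253 · (1/206) = 51/2.
E[α(G)] ≥ n − E[|E(G)|] = 103 − 51/2 = 155/2.
Numerically: ≈ 77.500.
(This is only a lower bound; the true E[α(G)] may be larger.)

E[α(G)] ≥ 155/2 ≈ 77.500.


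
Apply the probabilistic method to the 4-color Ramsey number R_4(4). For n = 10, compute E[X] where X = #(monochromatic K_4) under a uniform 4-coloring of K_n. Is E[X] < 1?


E[X] = C(10, 4) · 4^{1 − 6} = 210 · 4^{−5} = 210/1024.
As a reduced fraction: E[X] = 105/512 ≈ 0.205078.
Is E[X] < 1? YES.
Since E[X] < 1, there exists a 4-coloring of K_{10} with no monochromatic K_4; hence R_4(4) > 10.

E[X] = 105/512 ≈ 0.205078; E[X] < 1, so R_4(4) > 10.


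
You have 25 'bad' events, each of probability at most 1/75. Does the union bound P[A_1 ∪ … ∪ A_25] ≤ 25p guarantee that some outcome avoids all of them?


Union bound: P[∪_{i=1}^{25} A_i] ≤ Σ_i P[A_i] ≤ 25·p = 25·(1/75) = 1/3.
Numerically: 1/3 ≈ 0.3333.
Is 1/3 < 1? YES.
Since P[∪ A_i] ≤ 1/3 < 1, the complement has P[∩ A_i^c] ≥ 1 − 1/3 = 2/3 > 0, so some outcome avoids every A_i.

25·p = 1/3 ≈ 0.3333; existence CERTIFIED by the union bound.


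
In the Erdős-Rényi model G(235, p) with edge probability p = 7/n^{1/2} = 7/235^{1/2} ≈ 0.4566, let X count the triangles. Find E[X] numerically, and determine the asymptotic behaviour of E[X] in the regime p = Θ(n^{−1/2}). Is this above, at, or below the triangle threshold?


Number of potential triangles: C(235, 3) = 2135445.
Each occurs with probability p³ ≈ (0.4566)³ ≈ 9.521214e-02.
By linearity: E[X] = C(235, 3)·p³ ≈ 2135445 · 9.521214e-02 ≈ 203320.2884.
Since α = 1/2 < 1, p = c/n^{1/2} ≫ 1/n is above the triangle threshold p ~ 1/n. Asymptotically E[X] ~ (c³/6)·n^{3(1−α)} = (7³/6)·n^{1.5} → ∞; triangles are abundant w.h.p.

E[X] ≈ 203320.2884; in regime p = Θ(1/n^{1/2}) E[X] diverges (above the triangle threshold p ~ 1/n).


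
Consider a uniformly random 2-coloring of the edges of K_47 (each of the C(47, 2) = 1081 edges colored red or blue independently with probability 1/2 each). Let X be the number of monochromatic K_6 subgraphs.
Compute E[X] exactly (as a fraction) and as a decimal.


Let X = Σ_S X_S over the C(47, 6) = 10737573 subsets S of size 6, where X_S = 1 if the K_6 on S is monochromatic.
For a fixed S, the K_6 on S has C(6, 2) = 15 edges. P[all 15 edges red] = (1/2)^15, and likewise for blue, so P[monochromatic] = 2·(1/2)^15 = 2^{1 − 15} = 1/16384.
Summing: E[X] = C(47, 6) · 2^{1 − 15} = 10737573 · 1/16384 = 10737573/16384.
Numerically: E[X] ≈ 655.36945.

E[X] = C(47,6)·2^(1−C(6,2)) = 10737573/16384 ≈ 655.36945.


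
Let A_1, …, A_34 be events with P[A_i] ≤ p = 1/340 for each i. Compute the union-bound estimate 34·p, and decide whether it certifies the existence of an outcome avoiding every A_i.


Union bound: P[∪_{i=1}^{34} A_i] ≤ Σ_i P[A_i] ≤ 34·p = 34·(1/340) = 1/10.
Numerically: 1/10 ≈ 0.1000.
Is 1/10 < 1? YES.
Since P[∪ A_i] ≤ 1/10 < 1, the complement has P[∩ A_i^c] ≥ 1 − 1/10 = 9/10 > 0, so some outcome avoids every A_i.

34·p = 1/10 ≈ 0.1000; existence CERTIFIED by the union bound.


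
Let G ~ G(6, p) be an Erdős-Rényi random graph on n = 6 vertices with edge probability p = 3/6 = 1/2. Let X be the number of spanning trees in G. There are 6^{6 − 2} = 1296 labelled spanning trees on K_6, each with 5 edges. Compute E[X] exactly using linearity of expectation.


K_6 has 6^{6 − 2} = 1296 labelled spanning trees.
For each such spanning tree H, let X_H = 1 if all 5 edges of H are present in G. Then P[X_H = 1] = p^{5} = (1/2)^{5} = 1/32.
Summing the indicators: E[X] = Σ_H E[X_H] = 1296 · p^{5} = 1296 · 1/32 = 81/2.
Numerically: E[X] ≈ 40.5.

E[X] = 1296 · (1/2)^{5} = 81/2 ≈ 40.5.


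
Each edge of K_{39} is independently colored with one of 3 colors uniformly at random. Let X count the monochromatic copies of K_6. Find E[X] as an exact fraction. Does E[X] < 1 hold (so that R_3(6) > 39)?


E[X] = C(39, 6) · 3^{1 − 15} = 3262623 · 3^{−14} = 3262623/4782969.
As a reduced fraction: E[X] = 1087541/1594323 ≈ 0.682133.
Is E[X] < 1? YES.
Since E[X] < 1, there exists a 3-coloring of K_{39} with no monochromatic K_6; hence R_3(6) > 39.

E[X] = 1087541/1594323 ≈ 0.682133; E[X] < 1, so R_3(6) > 39.


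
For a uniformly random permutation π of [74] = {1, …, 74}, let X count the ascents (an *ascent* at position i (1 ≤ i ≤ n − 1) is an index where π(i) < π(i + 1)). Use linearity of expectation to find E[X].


Write X = Σ X_I over i = 1, …, 73, with X_I the indicator of one ascent.
There are 73 indicators.
For each fixed i, the pair (π(i), π(i+1)) is a uniformly random ordered pair of distinct values from {1, …, 74}; by symmetry P[π(i) < π(i+1)] = 1/2.
By linearity: E[X] = 73 · (1/2) = (74 − 1) · (1/2) = 73/2 ≈ 36.50000.

E[X] = 73/2 = 36.50000.


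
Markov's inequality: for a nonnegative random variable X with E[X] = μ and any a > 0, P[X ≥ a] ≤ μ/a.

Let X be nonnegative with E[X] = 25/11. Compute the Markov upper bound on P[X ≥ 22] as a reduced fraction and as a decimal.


μ = E[X] = 25/11, a = 22.
Markov: P[X ≥ 22] ≤ μ/a = (25/11)/22 = 25/242.
Numerically: ≈ 0.1033.
(Since a = 22 > μ = 2.2727, the bound 25/242 is < 1 and informative.)

P[X ≥ 22] ≤ 25/242 ≈ 0.1033.


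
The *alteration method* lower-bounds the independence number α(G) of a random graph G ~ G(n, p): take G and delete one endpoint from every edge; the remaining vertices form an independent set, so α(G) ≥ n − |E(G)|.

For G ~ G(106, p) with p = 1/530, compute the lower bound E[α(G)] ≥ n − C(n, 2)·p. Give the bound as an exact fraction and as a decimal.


E[|E(G)|] = C(106, 2)·p = 5565 · (1/530) = 21/2.
E[α(G)] ≥ n − E[|E(G)|] = 106 − 21/2 = 191/2.
Numerically: ≈ 95.50000.
(This is only a lower bound; the true E[α(G)] may be larger.)

E[α(G)] ≥ 191/2 ≈ 95.50000.


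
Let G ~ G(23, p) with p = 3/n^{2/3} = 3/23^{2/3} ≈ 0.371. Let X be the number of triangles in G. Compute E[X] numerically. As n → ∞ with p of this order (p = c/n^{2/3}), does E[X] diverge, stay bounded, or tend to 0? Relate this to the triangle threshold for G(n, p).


Number of potential triangles: C(23, 3) = 1771.
Each occurs with probability p³ ≈ (0.371)³ ≈ 5.10397e-02.
By linearity: E[X] = C(23, 3)·p³ ≈ 1771 · 5.10397e-02 ≈ 90.391.
Since α = 2/3 < 1, p = c/n^{2/3} ≫ 1/n is above the triangle threshold p ~ 1/n. Asymptotically E[X] ~ (c³/6)·n^{3(1−α)} = (3³/6)·n^{1} → ∞; triangles are abundant w.h.p.

E[X] ≈ 90.391; in regime p = Θ(1/n^{2/3}) E[X] diverges (above the triangle threshold p ~ 1/n).


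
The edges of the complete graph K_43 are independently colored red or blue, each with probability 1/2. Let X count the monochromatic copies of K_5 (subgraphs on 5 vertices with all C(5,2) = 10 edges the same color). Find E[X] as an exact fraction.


Let X = Σ_S X_S over the C(43, 5) = 962598 subsets S of size 5, where X_S = 1 if the K_5 on S is monochromatic.
For a fixed S, the K_5 on S has C(5, 2) = 10 edges. P[all 10 edges red] = (1/2)^10, and likewise for blue, so P[monochromatic] = 2·(1/2)^10 = 2^{1 − 10} = 1/512.
By linearity: E[X] = C(43, 5) · 2^{1 − 10} = 962598 · 1/512 = 481299/256.
Numerically: E[X] ≈ 1880.07422.

E[X] = C(43,5)·2^(1−C(5,2)) = 481299/256 ≈ 1880.07422.
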